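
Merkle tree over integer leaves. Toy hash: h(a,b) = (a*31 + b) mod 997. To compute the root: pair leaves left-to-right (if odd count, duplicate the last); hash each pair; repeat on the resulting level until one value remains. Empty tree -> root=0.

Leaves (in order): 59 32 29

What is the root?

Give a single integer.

Answer: 793

Derivation:
L0: [59, 32, 29]
L1: h(59,32)=(59*31+32)%997=864 h(29,29)=(29*31+29)%997=928 -> [864, 928]
L2: h(864,928)=(864*31+928)%997=793 -> [793]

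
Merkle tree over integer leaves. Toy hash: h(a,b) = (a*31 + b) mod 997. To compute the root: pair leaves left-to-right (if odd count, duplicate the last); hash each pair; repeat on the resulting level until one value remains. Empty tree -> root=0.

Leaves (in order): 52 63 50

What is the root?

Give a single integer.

Answer: 684

Derivation:
L0: [52, 63, 50]
L1: h(52,63)=(52*31+63)%997=678 h(50,50)=(50*31+50)%997=603 -> [678, 603]
L2: h(678,603)=(678*31+603)%997=684 -> [684]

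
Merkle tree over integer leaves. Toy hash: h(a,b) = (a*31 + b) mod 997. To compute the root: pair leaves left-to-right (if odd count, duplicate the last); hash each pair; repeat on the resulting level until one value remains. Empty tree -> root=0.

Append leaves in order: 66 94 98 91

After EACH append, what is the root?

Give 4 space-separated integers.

Answer: 66 146 683 676

Derivation:
After append 66 (leaves=[66]):
  L0: [66]
  root=66
After append 94 (leaves=[66, 94]):
  L0: [66, 94]
  L1: h(66,94)=(66*31+94)%997=146 -> [146]
  root=146
After append 98 (leaves=[66, 94, 98]):
  L0: [66, 94, 98]
  L1: h(66,94)=(66*31+94)%997=146 h(98,98)=(98*31+98)%997=145 -> [146, 145]
  L2: h(146,145)=(146*31+145)%997=683 -> [683]
  root=683
After append 91 (leaves=[66, 94, 98, 91]):
  L0: [66, 94, 98, 91]
  L1: h(66,94)=(66*31+94)%997=146 h(98,91)=(98*31+91)%997=138 -> [146, 138]
  L2: h(146,138)=(146*31+138)%997=676 -> [676]
  root=676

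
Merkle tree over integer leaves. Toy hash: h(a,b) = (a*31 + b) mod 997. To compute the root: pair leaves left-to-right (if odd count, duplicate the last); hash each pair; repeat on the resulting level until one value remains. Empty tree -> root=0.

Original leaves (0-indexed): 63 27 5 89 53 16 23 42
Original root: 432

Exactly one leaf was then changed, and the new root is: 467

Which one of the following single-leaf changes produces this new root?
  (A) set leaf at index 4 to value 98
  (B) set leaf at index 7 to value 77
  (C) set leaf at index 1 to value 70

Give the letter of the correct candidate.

Original leaves: [63, 27, 5, 89, 53, 16, 23, 42]
Target new root: 467
Try each candidate change and compute the resulting root:
Candidate A: set leaf[4] = 98 -> leaves = [63, 27, 5, 89, 98, 16, 23, 42]
  L0: [63, 27, 5, 89, 98, 16, 23, 42]
  L1: h(63,27)=(63*31+27)%997=983 h(5,89)=(5*31+89)%997=244 h(98,16)=(98*31+16)%997=63 h(23,42)=(23*31+42)%997=755 -> [983, 244, 63, 755]
  L2: h(983,244)=(983*31+244)%997=807 h(63,755)=(63*31+755)%997=714 -> [807, 714]
  L3: h(807,714)=(807*31+714)%997=806 -> [806]
  root = 806 != target 467
Candidate B: set leaf[7] = 77 -> leaves = [63, 27, 5, 89, 53, 16, 23, 77]
  L0: [63, 27, 5, 89, 53, 16, 23, 77]
  L1: h(63,27)=(63*31+27)%997=983 h(5,89)=(5*31+89)%997=244 h(53,16)=(53*31+16)%997=662 h(23,77)=(23*31+77)%997=790 -> [983, 244, 662, 790]
  L2: h(983,244)=(983*31+244)%997=807 h(662,790)=(662*31+790)%997=375 -> [807, 375]
  L3: h(807,375)=(807*31+375)%997=467 -> [467]
  root = 467 == target 467  ** MATCH **
Candidate C: set leaf[1] = 70 -> leaves = [63, 70, 5, 89, 53, 16, 23, 42]
  L0: [63, 70, 5, 89, 53, 16, 23, 42]
  L1: h(63,70)=(63*31+70)%997=29 h(5,89)=(5*31+89)%997=244 h(53,16)=(53*31+16)%997=662 h(23,42)=(23*31+42)%997=755 -> [29, 244, 662, 755]
  L2: h(29,244)=(29*31+244)%997=146 h(662,755)=(662*31+755)%997=340 -> [146, 340]
  L3: h(146,340)=(146*31+340)%997=878 -> [878]
  root = 878 != target 467
Candidate B produces the target root.

Answer: B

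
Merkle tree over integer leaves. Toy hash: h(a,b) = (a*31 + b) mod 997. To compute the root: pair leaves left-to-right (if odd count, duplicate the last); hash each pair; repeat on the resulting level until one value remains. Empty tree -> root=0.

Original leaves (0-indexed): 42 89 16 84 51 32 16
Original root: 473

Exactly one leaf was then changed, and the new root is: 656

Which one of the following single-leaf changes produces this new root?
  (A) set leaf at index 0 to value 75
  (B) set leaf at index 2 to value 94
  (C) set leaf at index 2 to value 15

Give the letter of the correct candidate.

Original leaves: [42, 89, 16, 84, 51, 32, 16]
Target new root: 656
Try each candidate change and compute the resulting root:
Candidate A: set leaf[0] = 75 -> leaves = [75, 89, 16, 84, 51, 32, 16]
  L0: [75, 89, 16, 84, 51, 32, 16]
  L1: h(75,89)=(75*31+89)%997=420 h(16,84)=(16*31+84)%997=580 h(51,32)=(51*31+32)%997=616 h(16,16)=(16*31+16)%997=512 -> [420, 580, 616, 512]
  L2: h(420,580)=(420*31+580)%997=639 h(616,512)=(616*31+512)%997=665 -> [639, 665]
  L3: h(639,665)=(639*31+665)%997=534 -> [534]
  root = 534 != target 656
Candidate B: set leaf[2] = 94 -> leaves = [42, 89, 94, 84, 51, 32, 16]
  L0: [42, 89, 94, 84, 51, 32, 16]
  L1: h(42,89)=(42*31+89)%997=394 h(94,84)=(94*31+84)%997=7 h(51,32)=(51*31+32)%997=616 h(16,16)=(16*31+16)%997=512 -> [394, 7, 616, 512]
  L2: h(394,7)=(394*31+7)%997=257 h(616,512)=(616*31+512)%997=665 -> [257, 665]
  L3: h(257,665)=(257*31+665)%997=656 -> [656]
  root = 656 == target 656  ** MATCH **
Candidate C: set leaf[2] = 15 -> leaves = [42, 89, 15, 84, 51, 32, 16]
  L0: [42, 89, 15, 84, 51, 32, 16]
  L1: h(42,89)=(42*31+89)%997=394 h(15,84)=(15*31+84)%997=549 h(51,32)=(51*31+32)%997=616 h(16,16)=(16*31+16)%997=512 -> [394, 549, 616, 512]
  L2: h(394,549)=(394*31+549)%997=799 h(616,512)=(616*31+512)%997=665 -> [799, 665]
  L3: h(799,665)=(799*31+665)%997=509 -> [509]
  root = 509 != target 656
Candidate B produces the target root.

Answer: B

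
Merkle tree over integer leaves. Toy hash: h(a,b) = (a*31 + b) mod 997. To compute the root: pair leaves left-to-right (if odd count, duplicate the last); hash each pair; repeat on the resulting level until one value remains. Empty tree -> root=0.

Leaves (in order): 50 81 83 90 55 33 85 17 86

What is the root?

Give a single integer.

L0: [50, 81, 83, 90, 55, 33, 85, 17, 86]
L1: h(50,81)=(50*31+81)%997=634 h(83,90)=(83*31+90)%997=669 h(55,33)=(55*31+33)%997=741 h(85,17)=(85*31+17)%997=658 h(86,86)=(86*31+86)%997=758 -> [634, 669, 741, 658, 758]
L2: h(634,669)=(634*31+669)%997=383 h(741,658)=(741*31+658)%997=698 h(758,758)=(758*31+758)%997=328 -> [383, 698, 328]
L3: h(383,698)=(383*31+698)%997=607 h(328,328)=(328*31+328)%997=526 -> [607, 526]
L4: h(607,526)=(607*31+526)%997=400 -> [400]

Answer: 400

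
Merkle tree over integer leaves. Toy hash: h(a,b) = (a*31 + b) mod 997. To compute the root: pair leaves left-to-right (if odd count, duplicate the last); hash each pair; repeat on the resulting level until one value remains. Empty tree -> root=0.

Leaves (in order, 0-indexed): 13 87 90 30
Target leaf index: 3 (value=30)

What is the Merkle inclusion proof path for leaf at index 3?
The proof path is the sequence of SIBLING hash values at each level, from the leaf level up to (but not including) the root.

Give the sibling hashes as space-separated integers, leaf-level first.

L0 (leaves): [13, 87, 90, 30], target index=3
L1: h(13,87)=(13*31+87)%997=490 [pair 0] h(90,30)=(90*31+30)%997=826 [pair 1] -> [490, 826]
  Sibling for proof at L0: 90
L2: h(490,826)=(490*31+826)%997=64 [pair 0] -> [64]
  Sibling for proof at L1: 490
Root: 64
Proof path (sibling hashes from leaf to root): [90, 490]

Answer: 90 490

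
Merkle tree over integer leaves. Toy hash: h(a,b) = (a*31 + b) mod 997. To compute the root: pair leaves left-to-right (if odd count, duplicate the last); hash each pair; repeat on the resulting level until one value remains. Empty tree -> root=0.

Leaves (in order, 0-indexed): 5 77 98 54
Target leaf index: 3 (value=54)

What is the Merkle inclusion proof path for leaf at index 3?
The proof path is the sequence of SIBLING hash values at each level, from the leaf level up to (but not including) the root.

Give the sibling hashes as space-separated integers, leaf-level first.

L0 (leaves): [5, 77, 98, 54], target index=3
L1: h(5,77)=(5*31+77)%997=232 [pair 0] h(98,54)=(98*31+54)%997=101 [pair 1] -> [232, 101]
  Sibling for proof at L0: 98
L2: h(232,101)=(232*31+101)%997=314 [pair 0] -> [314]
  Sibling for proof at L1: 232
Root: 314
Proof path (sibling hashes from leaf to root): [98, 232]

Answer: 98 232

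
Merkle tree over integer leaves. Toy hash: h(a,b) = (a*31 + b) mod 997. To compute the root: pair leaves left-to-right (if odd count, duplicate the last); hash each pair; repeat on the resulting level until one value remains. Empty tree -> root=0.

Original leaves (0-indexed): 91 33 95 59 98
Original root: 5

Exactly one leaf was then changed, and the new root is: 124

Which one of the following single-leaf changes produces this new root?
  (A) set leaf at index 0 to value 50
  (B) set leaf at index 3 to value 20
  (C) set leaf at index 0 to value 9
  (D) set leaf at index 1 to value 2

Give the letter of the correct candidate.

Original leaves: [91, 33, 95, 59, 98]
Target new root: 124
Try each candidate change and compute the resulting root:
Candidate A: set leaf[0] = 50 -> leaves = [50, 33, 95, 59, 98]
  L0: [50, 33, 95, 59, 98]
  L1: h(50,33)=(50*31+33)%997=586 h(95,59)=(95*31+59)%997=13 h(98,98)=(98*31+98)%997=145 -> [586, 13, 145]
  L2: h(586,13)=(586*31+13)%997=233 h(145,145)=(145*31+145)%997=652 -> [233, 652]
  L3: h(233,652)=(233*31+652)%997=896 -> [896]
  root = 896 != target 124
Candidate B: set leaf[3] = 20 -> leaves = [91, 33, 95, 20, 98]
  L0: [91, 33, 95, 20, 98]
  L1: h(91,33)=(91*31+33)%997=860 h(95,20)=(95*31+20)%997=971 h(98,98)=(98*31+98)%997=145 -> [860, 971, 145]
  L2: h(860,971)=(860*31+971)%997=712 h(145,145)=(145*31+145)%997=652 -> [712, 652]
  L3: h(712,652)=(712*31+652)%997=790 -> [790]
  root = 790 != target 124
Candidate C: set leaf[0] = 9 -> leaves = [9, 33, 95, 59, 98]
  L0: [9, 33, 95, 59, 98]
  L1: h(9,33)=(9*31+33)%997=312 h(95,59)=(95*31+59)%997=13 h(98,98)=(98*31+98)%997=145 -> [312, 13, 145]
  L2: h(312,13)=(312*31+13)%997=712 h(145,145)=(145*31+145)%997=652 -> [712, 652]
  L3: h(712,652)=(712*31+652)%997=790 -> [790]
  root = 790 != target 124
Candidate D: set leaf[1] = 2 -> leaves = [91, 2, 95, 59, 98]
  L0: [91, 2, 95, 59, 98]
  L1: h(91,2)=(91*31+2)%997=829 h(95,59)=(95*31+59)%997=13 h(98,98)=(98*31+98)%997=145 -> [829, 13, 145]
  L2: h(829,13)=(829*31+13)%997=787 h(145,145)=(145*31+145)%997=652 -> [787, 652]
  L3: h(787,652)=(787*31+652)%997=124 -> [124]
  root = 124 == target 124  ** MATCH **
Candidate D produces the target root.

Answer: D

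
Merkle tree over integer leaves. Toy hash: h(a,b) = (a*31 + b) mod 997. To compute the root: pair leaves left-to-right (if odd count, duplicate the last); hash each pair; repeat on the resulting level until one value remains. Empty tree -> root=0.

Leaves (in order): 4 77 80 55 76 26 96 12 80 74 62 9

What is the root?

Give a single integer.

L0: [4, 77, 80, 55, 76, 26, 96, 12, 80, 74, 62, 9]
L1: h(4,77)=(4*31+77)%997=201 h(80,55)=(80*31+55)%997=541 h(76,26)=(76*31+26)%997=388 h(96,12)=(96*31+12)%997=994 h(80,74)=(80*31+74)%997=560 h(62,9)=(62*31+9)%997=934 -> [201, 541, 388, 994, 560, 934]
L2: h(201,541)=(201*31+541)%997=790 h(388,994)=(388*31+994)%997=61 h(560,934)=(560*31+934)%997=348 -> [790, 61, 348]
L3: h(790,61)=(790*31+61)%997=623 h(348,348)=(348*31+348)%997=169 -> [623, 169]
L4: h(623,169)=(623*31+169)%997=539 -> [539]

Answer: 539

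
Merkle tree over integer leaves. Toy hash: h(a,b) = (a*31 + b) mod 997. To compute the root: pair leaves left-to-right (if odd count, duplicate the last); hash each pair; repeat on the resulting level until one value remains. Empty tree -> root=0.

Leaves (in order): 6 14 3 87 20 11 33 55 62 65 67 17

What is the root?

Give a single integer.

Answer: 606

Derivation:
L0: [6, 14, 3, 87, 20, 11, 33, 55, 62, 65, 67, 17]
L1: h(6,14)=(6*31+14)%997=200 h(3,87)=(3*31+87)%997=180 h(20,11)=(20*31+11)%997=631 h(33,55)=(33*31+55)%997=81 h(62,65)=(62*31+65)%997=990 h(67,17)=(67*31+17)%997=100 -> [200, 180, 631, 81, 990, 100]
L2: h(200,180)=(200*31+180)%997=398 h(631,81)=(631*31+81)%997=699 h(990,100)=(990*31+100)%997=880 -> [398, 699, 880]
L3: h(398,699)=(398*31+699)%997=76 h(880,880)=(880*31+880)%997=244 -> [76, 244]
L4: h(76,244)=(76*31+244)%997=606 -> [606]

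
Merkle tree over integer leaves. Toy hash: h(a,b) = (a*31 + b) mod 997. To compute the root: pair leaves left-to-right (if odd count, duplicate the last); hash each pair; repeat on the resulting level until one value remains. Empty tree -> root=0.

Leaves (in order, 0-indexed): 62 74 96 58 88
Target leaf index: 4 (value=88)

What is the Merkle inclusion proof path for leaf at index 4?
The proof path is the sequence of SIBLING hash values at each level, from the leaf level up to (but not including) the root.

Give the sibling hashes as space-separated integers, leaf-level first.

L0 (leaves): [62, 74, 96, 58, 88], target index=4
L1: h(62,74)=(62*31+74)%997=2 [pair 0] h(96,58)=(96*31+58)%997=43 [pair 1] h(88,88)=(88*31+88)%997=822 [pair 2] -> [2, 43, 822]
  Sibling for proof at L0: 88
L2: h(2,43)=(2*31+43)%997=105 [pair 0] h(822,822)=(822*31+822)%997=382 [pair 1] -> [105, 382]
  Sibling for proof at L1: 822
L3: h(105,382)=(105*31+382)%997=646 [pair 0] -> [646]
  Sibling for proof at L2: 105
Root: 646
Proof path (sibling hashes from leaf to root): [88, 822, 105]

Answer: 88 822 105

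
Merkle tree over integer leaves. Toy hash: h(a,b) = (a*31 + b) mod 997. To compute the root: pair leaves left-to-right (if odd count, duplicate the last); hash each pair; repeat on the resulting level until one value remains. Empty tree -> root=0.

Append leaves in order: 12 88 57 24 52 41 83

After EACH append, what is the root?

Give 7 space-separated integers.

Answer: 12 460 132 99 485 133 139

Derivation:
After append 12 (leaves=[12]):
  L0: [12]
  root=12
After append 88 (leaves=[12, 88]):
  L0: [12, 88]
  L1: h(12,88)=(12*31+88)%997=460 -> [460]
  root=460
After append 57 (leaves=[12, 88, 57]):
  L0: [12, 88, 57]
  L1: h(12,88)=(12*31+88)%997=460 h(57,57)=(57*31+57)%997=827 -> [460, 827]
  L2: h(460,827)=(460*31+827)%997=132 -> [132]
  root=132
After append 24 (leaves=[12, 88, 57, 24]):
  L0: [12, 88, 57, 24]
  L1: h(12,88)=(12*31+88)%997=460 h(57,24)=(57*31+24)%997=794 -> [460, 794]
  L2: h(460,794)=(460*31+794)%997=99 -> [99]
  root=99
After append 52 (leaves=[12, 88, 57, 24, 52]):
  L0: [12, 88, 57, 24, 52]
  L1: h(12,88)=(12*31+88)%997=460 h(57,24)=(57*31+24)%997=794 h(52,52)=(52*31+52)%997=667 -> [460, 794, 667]
  L2: h(460,794)=(460*31+794)%997=99 h(667,667)=(667*31+667)%997=407 -> [99, 407]
  L3: h(99,407)=(99*31+407)%997=485 -> [485]
  root=485
After append 41 (leaves=[12, 88, 57, 24, 52, 41]):
  L0: [12, 88, 57, 24, 52, 41]
  L1: h(12,88)=(12*31+88)%997=460 h(57,24)=(57*31+24)%997=794 h(52,41)=(52*31+41)%997=656 -> [460, 794, 656]
  L2: h(460,794)=(460*31+794)%997=99 h(656,656)=(656*31+656)%997=55 -> [99, 55]
  L3: h(99,55)=(99*31+55)%997=133 -> [133]
  root=133
After append 83 (leaves=[12, 88, 57, 24, 52, 41, 83]):
  L0: [12, 88, 57, 24, 52, 41, 83]
  L1: h(12,88)=(12*31+88)%997=460 h(57,24)=(57*31+24)%997=794 h(52,41)=(52*31+41)%997=656 h(83,83)=(83*31+83)%997=662 -> [460, 794, 656, 662]
  L2: h(460,794)=(460*31+794)%997=99 h(656,662)=(656*31+662)%997=61 -> [99, 61]
  L3: h(99,61)=(99*31+61)%997=139 -> [139]
  root=139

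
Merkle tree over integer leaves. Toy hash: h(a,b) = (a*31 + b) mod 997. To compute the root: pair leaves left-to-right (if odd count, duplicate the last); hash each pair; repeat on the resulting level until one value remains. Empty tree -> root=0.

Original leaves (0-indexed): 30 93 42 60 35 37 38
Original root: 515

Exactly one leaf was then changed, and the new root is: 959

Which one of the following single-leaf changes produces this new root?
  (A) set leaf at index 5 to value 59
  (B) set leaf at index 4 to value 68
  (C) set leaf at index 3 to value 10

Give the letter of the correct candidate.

Original leaves: [30, 93, 42, 60, 35, 37, 38]
Target new root: 959
Try each candidate change and compute the resulting root:
Candidate A: set leaf[5] = 59 -> leaves = [30, 93, 42, 60, 35, 59, 38]
  L0: [30, 93, 42, 60, 35, 59, 38]
  L1: h(30,93)=(30*31+93)%997=26 h(42,60)=(42*31+60)%997=365 h(35,59)=(35*31+59)%997=147 h(38,38)=(38*31+38)%997=219 -> [26, 365, 147, 219]
  L2: h(26,365)=(26*31+365)%997=174 h(147,219)=(147*31+219)%997=788 -> [174, 788]
  L3: h(174,788)=(174*31+788)%997=200 -> [200]
  root = 200 != target 959
Candidate B: set leaf[4] = 68 -> leaves = [30, 93, 42, 60, 68, 37, 38]
  L0: [30, 93, 42, 60, 68, 37, 38]
  L1: h(30,93)=(30*31+93)%997=26 h(42,60)=(42*31+60)%997=365 h(68,37)=(68*31+37)%997=151 h(38,38)=(38*31+38)%997=219 -> [26, 365, 151, 219]
  L2: h(26,365)=(26*31+365)%997=174 h(151,219)=(151*31+219)%997=912 -> [174, 912]
  L3: h(174,912)=(174*31+912)%997=324 -> [324]
  root = 324 != target 959
Candidate C: set leaf[3] = 10 -> leaves = [30, 93, 42, 10, 35, 37, 38]
  L0: [30, 93, 42, 10, 35, 37, 38]
  L1: h(30,93)=(30*31+93)%997=26 h(42,10)=(42*31+10)%997=315 h(35,37)=(35*31+37)%997=125 h(38,38)=(38*31+38)%997=219 -> [26, 315, 125, 219]
  L2: h(26,315)=(26*31+315)%997=124 h(125,219)=(125*31+219)%997=106 -> [124, 106]
  L3: h(124,106)=(124*31+106)%997=959 -> [959]
  root = 959 == target 959  ** MATCH **
Candidate C produces the target root.

Answer: C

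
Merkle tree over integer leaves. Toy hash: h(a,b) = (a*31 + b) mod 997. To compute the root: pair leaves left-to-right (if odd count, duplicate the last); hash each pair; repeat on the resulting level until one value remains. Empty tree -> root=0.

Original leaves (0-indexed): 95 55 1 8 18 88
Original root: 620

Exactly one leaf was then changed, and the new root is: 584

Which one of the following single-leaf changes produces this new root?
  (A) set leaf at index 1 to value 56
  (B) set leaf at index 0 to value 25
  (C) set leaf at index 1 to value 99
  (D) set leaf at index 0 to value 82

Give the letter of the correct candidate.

Original leaves: [95, 55, 1, 8, 18, 88]
Target new root: 584
Try each candidate change and compute the resulting root:
Candidate A: set leaf[1] = 56 -> leaves = [95, 56, 1, 8, 18, 88]
  L0: [95, 56, 1, 8, 18, 88]
  L1: h(95,56)=(95*31+56)%997=10 h(1,8)=(1*31+8)%997=39 h(18,88)=(18*31+88)%997=646 -> [10, 39, 646]
  L2: h(10,39)=(10*31+39)%997=349 h(646,646)=(646*31+646)%997=732 -> [349, 732]
  L3: h(349,732)=(349*31+732)%997=584 -> [584]
  root = 584 == target 584  ** MATCH **
Candidate B: set leaf[0] = 25 -> leaves = [25, 55, 1, 8, 18, 88]
  L0: [25, 55, 1, 8, 18, 88]
  L1: h(25,55)=(25*31+55)%997=830 h(1,8)=(1*31+8)%997=39 h(18,88)=(18*31+88)%997=646 -> [830, 39, 646]
  L2: h(830,39)=(830*31+39)%997=844 h(646,646)=(646*31+646)%997=732 -> [844, 732]
  L3: h(844,732)=(844*31+732)%997=974 -> [974]
  root = 974 != target 584
Candidate C: set leaf[1] = 99 -> leaves = [95, 99, 1, 8, 18, 88]
  L0: [95, 99, 1, 8, 18, 88]
  L1: h(95,99)=(95*31+99)%997=53 h(1,8)=(1*31+8)%997=39 h(18,88)=(18*31+88)%997=646 -> [53, 39, 646]
  L2: h(53,39)=(53*31+39)%997=685 h(646,646)=(646*31+646)%997=732 -> [685, 732]
  L3: h(685,732)=(685*31+732)%997=33 -> [33]
  root = 33 != target 584
Candidate D: set leaf[0] = 82 -> leaves = [82, 55, 1, 8, 18, 88]
  L0: [82, 55, 1, 8, 18, 88]
  L1: h(82,55)=(82*31+55)%997=603 h(1,8)=(1*31+8)%997=39 h(18,88)=(18*31+88)%997=646 -> [603, 39, 646]
  L2: h(603,39)=(603*31+39)%997=786 h(646,646)=(646*31+646)%997=732 -> [786, 732]
  L3: h(786,732)=(786*31+732)%997=173 -> [173]
  root = 173 != target 584
Candidate A produces the target root.

Answer: A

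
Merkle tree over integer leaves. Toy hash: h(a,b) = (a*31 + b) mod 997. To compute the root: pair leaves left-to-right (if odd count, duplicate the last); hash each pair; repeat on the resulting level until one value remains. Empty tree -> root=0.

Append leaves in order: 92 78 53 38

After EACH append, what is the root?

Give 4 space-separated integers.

Answer: 92 936 802 787

Derivation:
After append 92 (leaves=[92]):
  L0: [92]
  root=92
After append 78 (leaves=[92, 78]):
  L0: [92, 78]
  L1: h(92,78)=(92*31+78)%997=936 -> [936]
  root=936
After append 53 (leaves=[92, 78, 53]):
  L0: [92, 78, 53]
  L1: h(92,78)=(92*31+78)%997=936 h(53,53)=(53*31+53)%997=699 -> [936, 699]
  L2: h(936,699)=(936*31+699)%997=802 -> [802]
  root=802
After append 38 (leaves=[92, 78, 53, 38]):
  L0: [92, 78, 53, 38]
  L1: h(92,78)=(92*31+78)%997=936 h(53,38)=(53*31+38)%997=684 -> [936, 684]
  L2: h(936,684)=(936*31+684)%997=787 -> [787]
  root=787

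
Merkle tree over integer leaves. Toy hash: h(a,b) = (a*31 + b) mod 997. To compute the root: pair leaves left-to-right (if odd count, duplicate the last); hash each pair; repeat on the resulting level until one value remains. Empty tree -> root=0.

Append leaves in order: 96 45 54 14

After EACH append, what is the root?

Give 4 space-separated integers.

After append 96 (leaves=[96]):
  L0: [96]
  root=96
After append 45 (leaves=[96, 45]):
  L0: [96, 45]
  L1: h(96,45)=(96*31+45)%997=30 -> [30]
  root=30
After append 54 (leaves=[96, 45, 54]):
  L0: [96, 45, 54]
  L1: h(96,45)=(96*31+45)%997=30 h(54,54)=(54*31+54)%997=731 -> [30, 731]
  L2: h(30,731)=(30*31+731)%997=664 -> [664]
  root=664
After append 14 (leaves=[96, 45, 54, 14]):
  L0: [96, 45, 54, 14]
  L1: h(96,45)=(96*31+45)%997=30 h(54,14)=(54*31+14)%997=691 -> [30, 691]
  L2: h(30,691)=(30*31+691)%997=624 -> [624]
  root=624

Answer: 96 30 664 624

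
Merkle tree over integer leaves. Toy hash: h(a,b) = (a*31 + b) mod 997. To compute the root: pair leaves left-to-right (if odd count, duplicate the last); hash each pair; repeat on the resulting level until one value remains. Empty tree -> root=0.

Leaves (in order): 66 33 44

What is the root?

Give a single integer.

L0: [66, 33, 44]
L1: h(66,33)=(66*31+33)%997=85 h(44,44)=(44*31+44)%997=411 -> [85, 411]
L2: h(85,411)=(85*31+411)%997=55 -> [55]

Answer: 55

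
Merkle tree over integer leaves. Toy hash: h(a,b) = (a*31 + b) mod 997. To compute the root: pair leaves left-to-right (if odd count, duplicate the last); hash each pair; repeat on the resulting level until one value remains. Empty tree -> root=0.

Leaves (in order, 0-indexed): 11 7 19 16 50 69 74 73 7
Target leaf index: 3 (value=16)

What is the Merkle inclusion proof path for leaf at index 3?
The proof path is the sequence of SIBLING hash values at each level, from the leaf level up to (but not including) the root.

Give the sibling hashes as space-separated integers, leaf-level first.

Answer: 19 348 712 66

Derivation:
L0 (leaves): [11, 7, 19, 16, 50, 69, 74, 73, 7], target index=3
L1: h(11,7)=(11*31+7)%997=348 [pair 0] h(19,16)=(19*31+16)%997=605 [pair 1] h(50,69)=(50*31+69)%997=622 [pair 2] h(74,73)=(74*31+73)%997=373 [pair 3] h(7,7)=(7*31+7)%997=224 [pair 4] -> [348, 605, 622, 373, 224]
  Sibling for proof at L0: 19
L2: h(348,605)=(348*31+605)%997=426 [pair 0] h(622,373)=(622*31+373)%997=712 [pair 1] h(224,224)=(224*31+224)%997=189 [pair 2] -> [426, 712, 189]
  Sibling for proof at L1: 348
L3: h(426,712)=(426*31+712)%997=957 [pair 0] h(189,189)=(189*31+189)%997=66 [pair 1] -> [957, 66]
  Sibling for proof at L2: 712
L4: h(957,66)=(957*31+66)%997=820 [pair 0] -> [820]
  Sibling for proof at L3: 66
Root: 820
Proof path (sibling hashes from leaf to root): [19, 348, 712, 66]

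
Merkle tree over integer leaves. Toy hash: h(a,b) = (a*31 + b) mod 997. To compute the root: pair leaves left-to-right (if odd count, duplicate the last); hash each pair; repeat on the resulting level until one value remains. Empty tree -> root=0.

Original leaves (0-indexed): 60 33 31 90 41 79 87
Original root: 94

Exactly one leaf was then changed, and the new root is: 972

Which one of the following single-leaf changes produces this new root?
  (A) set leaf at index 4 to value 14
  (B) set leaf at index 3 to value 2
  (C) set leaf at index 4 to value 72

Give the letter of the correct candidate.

Original leaves: [60, 33, 31, 90, 41, 79, 87]
Target new root: 972
Try each candidate change and compute the resulting root:
Candidate A: set leaf[4] = 14 -> leaves = [60, 33, 31, 90, 14, 79, 87]
  L0: [60, 33, 31, 90, 14, 79, 87]
  L1: h(60,33)=(60*31+33)%997=896 h(31,90)=(31*31+90)%997=54 h(14,79)=(14*31+79)%997=513 h(87,87)=(87*31+87)%997=790 -> [896, 54, 513, 790]
  L2: h(896,54)=(896*31+54)%997=911 h(513,790)=(513*31+790)%997=741 -> [911, 741]
  L3: h(911,741)=(911*31+741)%997=69 -> [69]
  root = 69 != target 972
Candidate B: set leaf[3] = 2 -> leaves = [60, 33, 31, 2, 41, 79, 87]
  L0: [60, 33, 31, 2, 41, 79, 87]
  L1: h(60,33)=(60*31+33)%997=896 h(31,2)=(31*31+2)%997=963 h(41,79)=(41*31+79)%997=353 h(87,87)=(87*31+87)%997=790 -> [896, 963, 353, 790]
  L2: h(896,963)=(896*31+963)%997=823 h(353,790)=(353*31+790)%997=766 -> [823, 766]
  L3: h(823,766)=(823*31+766)%997=357 -> [357]
  root = 357 != target 972
Candidate C: set leaf[4] = 72 -> leaves = [60, 33, 31, 90, 72, 79, 87]
  L0: [60, 33, 31, 90, 72, 79, 87]
  L1: h(60,33)=(60*31+33)%997=896 h(31,90)=(31*31+90)%997=54 h(72,79)=(72*31+79)%997=317 h(87,87)=(87*31+87)%997=790 -> [896, 54, 317, 790]
  L2: h(896,54)=(896*31+54)%997=911 h(317,790)=(317*31+790)%997=647 -> [911, 647]
  L3: h(911,647)=(911*31+647)%997=972 -> [972]
  root = 972 == target 972  ** MATCH **
Candidate C produces the target root.

Answer: C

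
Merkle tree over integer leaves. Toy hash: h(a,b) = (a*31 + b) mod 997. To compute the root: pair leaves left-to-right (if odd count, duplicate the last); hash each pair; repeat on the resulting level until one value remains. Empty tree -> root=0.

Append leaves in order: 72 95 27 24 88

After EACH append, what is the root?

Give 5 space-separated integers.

After append 72 (leaves=[72]):
  L0: [72]
  root=72
After append 95 (leaves=[72, 95]):
  L0: [72, 95]
  L1: h(72,95)=(72*31+95)%997=333 -> [333]
  root=333
After append 27 (leaves=[72, 95, 27]):
  L0: [72, 95, 27]
  L1: h(72,95)=(72*31+95)%997=333 h(27,27)=(27*31+27)%997=864 -> [333, 864]
  L2: h(333,864)=(333*31+864)%997=220 -> [220]
  root=220
After append 24 (leaves=[72, 95, 27, 24]):
  L0: [72, 95, 27, 24]
  L1: h(72,95)=(72*31+95)%997=333 h(27,24)=(27*31+24)%997=861 -> [333, 861]
  L2: h(333,861)=(333*31+861)%997=217 -> [217]
  root=217
After append 88 (leaves=[72, 95, 27, 24, 88]):
  L0: [72, 95, 27, 24, 88]
  L1: h(72,95)=(72*31+95)%997=333 h(27,24)=(27*31+24)%997=861 h(88,88)=(88*31+88)%997=822 -> [333, 861, 822]
  L2: h(333,861)=(333*31+861)%997=217 h(822,822)=(822*31+822)%997=382 -> [217, 382]
  L3: h(217,382)=(217*31+382)%997=130 -> [130]
  root=130

Answer: 72 333 220 217 130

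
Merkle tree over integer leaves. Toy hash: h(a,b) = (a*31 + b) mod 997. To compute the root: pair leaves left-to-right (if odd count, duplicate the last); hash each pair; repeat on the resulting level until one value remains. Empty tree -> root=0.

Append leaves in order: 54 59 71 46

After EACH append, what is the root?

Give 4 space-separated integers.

After append 54 (leaves=[54]):
  L0: [54]
  root=54
After append 59 (leaves=[54, 59]):
  L0: [54, 59]
  L1: h(54,59)=(54*31+59)%997=736 -> [736]
  root=736
After append 71 (leaves=[54, 59, 71]):
  L0: [54, 59, 71]
  L1: h(54,59)=(54*31+59)%997=736 h(71,71)=(71*31+71)%997=278 -> [736, 278]
  L2: h(736,278)=(736*31+278)%997=163 -> [163]
  root=163
After append 46 (leaves=[54, 59, 71, 46]):
  L0: [54, 59, 71, 46]
  L1: h(54,59)=(54*31+59)%997=736 h(71,46)=(71*31+46)%997=253 -> [736, 253]
  L2: h(736,253)=(736*31+253)%997=138 -> [138]
  root=138

Answer: 54 736 163 138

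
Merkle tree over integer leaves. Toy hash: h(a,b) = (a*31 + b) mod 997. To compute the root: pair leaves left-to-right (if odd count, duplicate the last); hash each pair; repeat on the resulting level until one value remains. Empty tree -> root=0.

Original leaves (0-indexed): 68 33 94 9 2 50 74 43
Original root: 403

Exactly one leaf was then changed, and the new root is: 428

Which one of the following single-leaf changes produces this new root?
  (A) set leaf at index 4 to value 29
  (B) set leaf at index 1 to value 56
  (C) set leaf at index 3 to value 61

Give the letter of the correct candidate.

Answer: A

Derivation:
Original leaves: [68, 33, 94, 9, 2, 50, 74, 43]
Target new root: 428
Try each candidate change and compute the resulting root:
Candidate A: set leaf[4] = 29 -> leaves = [68, 33, 94, 9, 29, 50, 74, 43]
  L0: [68, 33, 94, 9, 29, 50, 74, 43]
  L1: h(68,33)=(68*31+33)%997=147 h(94,9)=(94*31+9)%997=929 h(29,50)=(29*31+50)%997=949 h(74,43)=(74*31+43)%997=343 -> [147, 929, 949, 343]
  L2: h(147,929)=(147*31+929)%997=501 h(949,343)=(949*31+343)%997=849 -> [501, 849]
  L3: h(501,849)=(501*31+849)%997=428 -> [428]
  root = 428 == target 428  ** MATCH **
Candidate B: set leaf[1] = 56 -> leaves = [68, 56, 94, 9, 2, 50, 74, 43]
  L0: [68, 56, 94, 9, 2, 50, 74, 43]
  L1: h(68,56)=(68*31+56)%997=170 h(94,9)=(94*31+9)%997=929 h(2,50)=(2*31+50)%997=112 h(74,43)=(74*31+43)%997=343 -> [170, 929, 112, 343]
  L2: h(170,929)=(170*31+929)%997=217 h(112,343)=(112*31+343)%997=824 -> [217, 824]
  L3: h(217,824)=(217*31+824)%997=572 -> [572]
  root = 572 != target 428
Candidate C: set leaf[3] = 61 -> leaves = [68, 33, 94, 61, 2, 50, 74, 43]
  L0: [68, 33, 94, 61, 2, 50, 74, 43]
  L1: h(68,33)=(68*31+33)%997=147 h(94,61)=(94*31+61)%997=981 h(2,50)=(2*31+50)%997=112 h(74,43)=(74*31+43)%997=343 -> [147, 981, 112, 343]
  L2: h(147,981)=(147*31+981)%997=553 h(112,343)=(112*31+343)%997=824 -> [553, 824]
  L3: h(553,824)=(553*31+824)%997=21 -> [21]
  root = 21 != target 428
Candidate A produces the target root.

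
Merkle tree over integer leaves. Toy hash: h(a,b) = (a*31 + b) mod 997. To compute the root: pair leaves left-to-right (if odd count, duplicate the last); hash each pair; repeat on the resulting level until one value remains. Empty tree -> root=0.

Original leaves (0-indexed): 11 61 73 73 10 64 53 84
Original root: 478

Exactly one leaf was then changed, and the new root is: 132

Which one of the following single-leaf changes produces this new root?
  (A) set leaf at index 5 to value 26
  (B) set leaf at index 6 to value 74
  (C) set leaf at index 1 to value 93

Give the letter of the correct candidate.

Original leaves: [11, 61, 73, 73, 10, 64, 53, 84]
Target new root: 132
Try each candidate change and compute the resulting root:
Candidate A: set leaf[5] = 26 -> leaves = [11, 61, 73, 73, 10, 26, 53, 84]
  L0: [11, 61, 73, 73, 10, 26, 53, 84]
  L1: h(11,61)=(11*31+61)%997=402 h(73,73)=(73*31+73)%997=342 h(10,26)=(10*31+26)%997=336 h(53,84)=(53*31+84)%997=730 -> [402, 342, 336, 730]
  L2: h(402,342)=(402*31+342)%997=840 h(336,730)=(336*31+730)%997=179 -> [840, 179]
  L3: h(840,179)=(840*31+179)%997=297 -> [297]
  root = 297 != target 132
Candidate B: set leaf[6] = 74 -> leaves = [11, 61, 73, 73, 10, 64, 74, 84]
  L0: [11, 61, 73, 73, 10, 64, 74, 84]
  L1: h(11,61)=(11*31+61)%997=402 h(73,73)=(73*31+73)%997=342 h(10,64)=(10*31+64)%997=374 h(74,84)=(74*31+84)%997=384 -> [402, 342, 374, 384]
  L2: h(402,342)=(402*31+342)%997=840 h(374,384)=(374*31+384)%997=14 -> [840, 14]
  L3: h(840,14)=(840*31+14)%997=132 -> [132]
  root = 132 == target 132  ** MATCH **
Candidate C: set leaf[1] = 93 -> leaves = [11, 93, 73, 73, 10, 64, 53, 84]
  L0: [11, 93, 73, 73, 10, 64, 53, 84]
  L1: h(11,93)=(11*31+93)%997=434 h(73,73)=(73*31+73)%997=342 h(10,64)=(10*31+64)%997=374 h(53,84)=(53*31+84)%997=730 -> [434, 342, 374, 730]
  L2: h(434,342)=(434*31+342)%997=835 h(374,730)=(374*31+730)%997=360 -> [835, 360]
  L3: h(835,360)=(835*31+360)%997=323 -> [323]
  root = 323 != target 132
Candidate B produces the target root.

Answer: B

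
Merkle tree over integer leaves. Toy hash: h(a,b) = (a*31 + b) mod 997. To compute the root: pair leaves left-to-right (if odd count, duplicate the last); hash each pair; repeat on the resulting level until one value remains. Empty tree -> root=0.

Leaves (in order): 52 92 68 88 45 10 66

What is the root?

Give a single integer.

L0: [52, 92, 68, 88, 45, 10, 66]
L1: h(52,92)=(52*31+92)%997=707 h(68,88)=(68*31+88)%997=202 h(45,10)=(45*31+10)%997=408 h(66,66)=(66*31+66)%997=118 -> [707, 202, 408, 118]
L2: h(707,202)=(707*31+202)%997=185 h(408,118)=(408*31+118)%997=802 -> [185, 802]
L3: h(185,802)=(185*31+802)%997=555 -> [555]

Answer: 555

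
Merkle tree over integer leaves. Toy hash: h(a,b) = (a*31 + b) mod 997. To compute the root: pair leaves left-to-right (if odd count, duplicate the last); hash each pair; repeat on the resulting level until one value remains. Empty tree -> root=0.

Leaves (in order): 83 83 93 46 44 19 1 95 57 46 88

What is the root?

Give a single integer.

Answer: 493

Derivation:
L0: [83, 83, 93, 46, 44, 19, 1, 95, 57, 46, 88]
L1: h(83,83)=(83*31+83)%997=662 h(93,46)=(93*31+46)%997=935 h(44,19)=(44*31+19)%997=386 h(1,95)=(1*31+95)%997=126 h(57,46)=(57*31+46)%997=816 h(88,88)=(88*31+88)%997=822 -> [662, 935, 386, 126, 816, 822]
L2: h(662,935)=(662*31+935)%997=520 h(386,126)=(386*31+126)%997=128 h(816,822)=(816*31+822)%997=196 -> [520, 128, 196]
L3: h(520,128)=(520*31+128)%997=296 h(196,196)=(196*31+196)%997=290 -> [296, 290]
L4: h(296,290)=(296*31+290)%997=493 -> [493]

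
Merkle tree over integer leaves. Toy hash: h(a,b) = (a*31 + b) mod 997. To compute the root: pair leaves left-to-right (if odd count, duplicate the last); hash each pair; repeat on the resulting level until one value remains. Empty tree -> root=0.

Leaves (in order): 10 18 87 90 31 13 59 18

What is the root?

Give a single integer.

L0: [10, 18, 87, 90, 31, 13, 59, 18]
L1: h(10,18)=(10*31+18)%997=328 h(87,90)=(87*31+90)%997=793 h(31,13)=(31*31+13)%997=974 h(59,18)=(59*31+18)%997=850 -> [328, 793, 974, 850]
L2: h(328,793)=(328*31+793)%997=991 h(974,850)=(974*31+850)%997=137 -> [991, 137]
L3: h(991,137)=(991*31+137)%997=948 -> [948]

Answer: 948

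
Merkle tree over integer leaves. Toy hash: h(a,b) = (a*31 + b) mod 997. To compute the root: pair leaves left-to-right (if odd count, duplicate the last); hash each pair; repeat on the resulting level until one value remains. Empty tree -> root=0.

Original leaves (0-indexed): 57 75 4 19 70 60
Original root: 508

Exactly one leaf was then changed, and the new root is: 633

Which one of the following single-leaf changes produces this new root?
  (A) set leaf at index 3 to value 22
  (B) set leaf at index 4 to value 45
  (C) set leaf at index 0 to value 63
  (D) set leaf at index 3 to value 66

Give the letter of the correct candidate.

Original leaves: [57, 75, 4, 19, 70, 60]
Target new root: 633
Try each candidate change and compute the resulting root:
Candidate A: set leaf[3] = 22 -> leaves = [57, 75, 4, 22, 70, 60]
  L0: [57, 75, 4, 22, 70, 60]
  L1: h(57,75)=(57*31+75)%997=845 h(4,22)=(4*31+22)%997=146 h(70,60)=(70*31+60)%997=236 -> [845, 146, 236]
  L2: h(845,146)=(845*31+146)%997=419 h(236,236)=(236*31+236)%997=573 -> [419, 573]
  L3: h(419,573)=(419*31+573)%997=601 -> [601]
  root = 601 != target 633
Candidate B: set leaf[4] = 45 -> leaves = [57, 75, 4, 19, 45, 60]
  L0: [57, 75, 4, 19, 45, 60]
  L1: h(57,75)=(57*31+75)%997=845 h(4,19)=(4*31+19)%997=143 h(45,60)=(45*31+60)%997=458 -> [845, 143, 458]
  L2: h(845,143)=(845*31+143)%997=416 h(458,458)=(458*31+458)%997=698 -> [416, 698]
  L3: h(416,698)=(416*31+698)%997=633 -> [633]
  root = 633 == target 633  ** MATCH **
Candidate C: set leaf[0] = 63 -> leaves = [63, 75, 4, 19, 70, 60]
  L0: [63, 75, 4, 19, 70, 60]
  L1: h(63,75)=(63*31+75)%997=34 h(4,19)=(4*31+19)%997=143 h(70,60)=(70*31+60)%997=236 -> [34, 143, 236]
  L2: h(34,143)=(34*31+143)%997=200 h(236,236)=(236*31+236)%997=573 -> [200, 573]
  L3: h(200,573)=(200*31+573)%997=791 -> [791]
  root = 791 != target 633
Candidate D: set leaf[3] = 66 -> leaves = [57, 75, 4, 66, 70, 60]
  L0: [57, 75, 4, 66, 70, 60]
  L1: h(57,75)=(57*31+75)%997=845 h(4,66)=(4*31+66)%997=190 h(70,60)=(70*31+60)%997=236 -> [845, 190, 236]
  L2: h(845,190)=(845*31+190)%997=463 h(236,236)=(236*31+236)%997=573 -> [463, 573]
  L3: h(463,573)=(463*31+573)%997=968 -> [968]
  root = 968 != target 633
Candidate B produces the target root.

Answer: B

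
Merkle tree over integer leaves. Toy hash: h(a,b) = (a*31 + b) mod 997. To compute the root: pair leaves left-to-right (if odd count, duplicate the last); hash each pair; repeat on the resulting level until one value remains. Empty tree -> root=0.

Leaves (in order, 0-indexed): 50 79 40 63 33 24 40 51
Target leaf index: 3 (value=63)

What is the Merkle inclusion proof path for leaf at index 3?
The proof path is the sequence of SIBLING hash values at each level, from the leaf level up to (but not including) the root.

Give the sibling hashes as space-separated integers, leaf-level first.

L0 (leaves): [50, 79, 40, 63, 33, 24, 40, 51], target index=3
L1: h(50,79)=(50*31+79)%997=632 [pair 0] h(40,63)=(40*31+63)%997=306 [pair 1] h(33,24)=(33*31+24)%997=50 [pair 2] h(40,51)=(40*31+51)%997=294 [pair 3] -> [632, 306, 50, 294]
  Sibling for proof at L0: 40
L2: h(632,306)=(632*31+306)%997=955 [pair 0] h(50,294)=(50*31+294)%997=847 [pair 1] -> [955, 847]
  Sibling for proof at L1: 632
L3: h(955,847)=(955*31+847)%997=542 [pair 0] -> [542]
  Sibling for proof at L2: 847
Root: 542
Proof path (sibling hashes from leaf to root): [40, 632, 847]

Answer: 40 632 847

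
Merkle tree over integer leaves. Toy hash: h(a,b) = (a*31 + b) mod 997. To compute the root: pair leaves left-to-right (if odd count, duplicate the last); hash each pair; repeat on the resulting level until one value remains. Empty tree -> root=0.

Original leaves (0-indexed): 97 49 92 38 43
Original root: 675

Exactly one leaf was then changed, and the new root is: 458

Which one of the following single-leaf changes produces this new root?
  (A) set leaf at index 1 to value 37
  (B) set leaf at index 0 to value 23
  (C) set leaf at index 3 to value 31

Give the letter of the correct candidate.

Answer: C

Derivation:
Original leaves: [97, 49, 92, 38, 43]
Target new root: 458
Try each candidate change and compute the resulting root:
Candidate A: set leaf[1] = 37 -> leaves = [97, 37, 92, 38, 43]
  L0: [97, 37, 92, 38, 43]
  L1: h(97,37)=(97*31+37)%997=53 h(92,38)=(92*31+38)%997=896 h(43,43)=(43*31+43)%997=379 -> [53, 896, 379]
  L2: h(53,896)=(53*31+896)%997=545 h(379,379)=(379*31+379)%997=164 -> [545, 164]
  L3: h(545,164)=(545*31+164)%997=110 -> [110]
  root = 110 != target 458
Candidate B: set leaf[0] = 23 -> leaves = [23, 49, 92, 38, 43]
  L0: [23, 49, 92, 38, 43]
  L1: h(23,49)=(23*31+49)%997=762 h(92,38)=(92*31+38)%997=896 h(43,43)=(43*31+43)%997=379 -> [762, 896, 379]
  L2: h(762,896)=(762*31+896)%997=590 h(379,379)=(379*31+379)%997=164 -> [590, 164]
  L3: h(590,164)=(590*31+164)%997=508 -> [508]
  root = 508 != target 458
Candidate C: set leaf[3] = 31 -> leaves = [97, 49, 92, 31, 43]
  L0: [97, 49, 92, 31, 43]
  L1: h(97,49)=(97*31+49)%997=65 h(92,31)=(92*31+31)%997=889 h(43,43)=(43*31+43)%997=379 -> [65, 889, 379]
  L2: h(65,889)=(65*31+889)%997=910 h(379,379)=(379*31+379)%997=164 -> [910, 164]
  L3: h(910,164)=(910*31+164)%997=458 -> [458]
  root = 458 == target 458  ** MATCH **
Candidate C produces the target root.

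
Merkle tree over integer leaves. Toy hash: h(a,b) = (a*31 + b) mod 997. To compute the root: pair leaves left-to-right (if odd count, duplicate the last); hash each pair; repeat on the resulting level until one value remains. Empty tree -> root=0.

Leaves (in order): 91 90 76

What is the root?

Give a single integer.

L0: [91, 90, 76]
L1: h(91,90)=(91*31+90)%997=917 h(76,76)=(76*31+76)%997=438 -> [917, 438]
L2: h(917,438)=(917*31+438)%997=949 -> [949]

Answer: 949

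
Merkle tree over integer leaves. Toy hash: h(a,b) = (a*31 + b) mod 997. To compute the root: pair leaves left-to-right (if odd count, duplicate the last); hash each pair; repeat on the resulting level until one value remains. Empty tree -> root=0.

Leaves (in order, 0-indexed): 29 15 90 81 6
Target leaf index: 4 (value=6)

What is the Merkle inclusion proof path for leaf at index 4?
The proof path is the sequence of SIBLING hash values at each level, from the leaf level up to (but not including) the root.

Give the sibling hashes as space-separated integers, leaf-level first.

Answer: 6 192 298

Derivation:
L0 (leaves): [29, 15, 90, 81, 6], target index=4
L1: h(29,15)=(29*31+15)%997=914 [pair 0] h(90,81)=(90*31+81)%997=877 [pair 1] h(6,6)=(6*31+6)%997=192 [pair 2] -> [914, 877, 192]
  Sibling for proof at L0: 6
L2: h(914,877)=(914*31+877)%997=298 [pair 0] h(192,192)=(192*31+192)%997=162 [pair 1] -> [298, 162]
  Sibling for proof at L1: 192
L3: h(298,162)=(298*31+162)%997=427 [pair 0] -> [427]
  Sibling for proof at L2: 298
Root: 427
Proof path (sibling hashes from leaf to root): [6, 192, 298]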